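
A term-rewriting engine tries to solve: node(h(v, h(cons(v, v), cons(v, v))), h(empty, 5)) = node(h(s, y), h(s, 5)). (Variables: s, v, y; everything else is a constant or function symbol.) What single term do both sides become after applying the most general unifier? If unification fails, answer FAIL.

Decompose node/2: h(v, h(cons(v, v), cons(v, v))) = h(s, y),  h(empty, 5) = h(s, 5).
Decompose h/2: v = s,  h(cons(v, v), cons(v, v)) = y.
Bind v := s; substituting into the one remaining equation that mentions v gives: h(cons(s, s), cons(s, s)) = y.
Bind y := h(cons(s, s), cons(s, s)); no other remaining equation mentions y.
Decompose h/2: empty = s,  5 = 5.
Bind s := empty; no other remaining equation mentions s. Substituting into the earlier bindings gives v := empty, y := h(cons(empty, empty), cons(empty, empty)).
Delete trivial equation 5 = 5.
Applying the MGU to either side gives node(h(empty, h(cons(empty, empty), cons(empty, empty))), h(empty, 5)).

node(h(empty, h(cons(empty, empty), cons(empty, empty))), h(empty, 5))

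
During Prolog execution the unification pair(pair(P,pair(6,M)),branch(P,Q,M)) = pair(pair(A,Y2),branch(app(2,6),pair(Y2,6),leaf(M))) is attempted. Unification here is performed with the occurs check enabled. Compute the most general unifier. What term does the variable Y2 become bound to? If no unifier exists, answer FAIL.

FAIL

Decompose pair/2: pair(P,pair(6,M)) = pair(A,Y2),  branch(P,Q,M) = branch(app(2,6),pair(Y2,6),leaf(M)).
Decompose pair/2: P = A,  pair(6,M) = Y2.
Bind P := A; substituting into the one remaining equation that mentions P gives: branch(A,Q,M) = branch(app(2,6),pair(Y2,6),leaf(M)).
Bind Y2 := pair(6,M); substituting into the remaining equation gives: branch(A,Q,M) = branch(app(2,6),pair(pair(6,M),6),leaf(M)).
Decompose branch/3: A = app(2,6),  Q = pair(pair(6,M),6),  M = leaf(M).
Bind A := app(2,6); no other remaining equation mentions A. Substituting into the earlier binding gives P := app(2,6).
Bind Q := pair(pair(6,M),6); no other remaining equation mentions Q.
Occurs check fails: M occurs in leaf(M); the equation M = leaf(M) has no finite solution.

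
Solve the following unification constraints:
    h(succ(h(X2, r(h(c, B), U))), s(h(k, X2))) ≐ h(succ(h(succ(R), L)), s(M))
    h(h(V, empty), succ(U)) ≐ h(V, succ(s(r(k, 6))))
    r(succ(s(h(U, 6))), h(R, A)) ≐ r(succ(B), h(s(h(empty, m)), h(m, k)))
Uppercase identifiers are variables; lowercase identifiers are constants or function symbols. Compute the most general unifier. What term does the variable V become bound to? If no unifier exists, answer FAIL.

FAIL

Decompose h/2: succ(h(X2, r(h(c, B), U))) ≐ succ(h(succ(R), L)),  s(h(k, X2)) ≐ s(M).
Decompose succ/1: h(X2, r(h(c, B), U)) ≐ h(succ(R), L).
Decompose h/2: X2 ≐ succ(R),  r(h(c, B), U) ≐ L.
Bind X2 := succ(R); substituting into the one remaining equation that mentions X2 gives: s(h(k, succ(R))) ≐ s(M).
Bind L := r(h(c, B), U); no other remaining equation mentions L.
Decompose s/1: h(k, succ(R)) ≐ M.
Bind M := h(k, succ(R)); no other remaining equation mentions M.
Decompose h/2: h(V, empty) ≐ V,  succ(U) ≐ succ(s(r(k, 6))).
Occurs check fails: V occurs in h(V, empty); the equation V ≐ h(V, empty) has no finite solution.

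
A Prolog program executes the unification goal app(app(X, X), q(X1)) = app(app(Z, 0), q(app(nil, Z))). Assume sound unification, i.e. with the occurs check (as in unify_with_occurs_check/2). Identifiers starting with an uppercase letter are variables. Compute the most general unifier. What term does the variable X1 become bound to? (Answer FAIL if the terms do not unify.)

Decompose app/2: app(X, X) = app(Z, 0),  q(X1) = q(app(nil, Z)).
Decompose app/2: X = Z,  X = 0.
Bind X := Z; substituting into the one remaining equation that mentions X gives: Z = 0.
Bind Z := 0; substituting into the remaining equation gives: q(X1) = q(app(nil, 0)). Substituting into the earlier binding gives X := 0.
Decompose q/1: X1 = app(nil, 0).
Bind X1 := app(nil, 0).
MGU = { X -> 0, Z -> 0, X1 -> app(nil, 0) }, so X1 -> app(nil, 0).

app(nil, 0)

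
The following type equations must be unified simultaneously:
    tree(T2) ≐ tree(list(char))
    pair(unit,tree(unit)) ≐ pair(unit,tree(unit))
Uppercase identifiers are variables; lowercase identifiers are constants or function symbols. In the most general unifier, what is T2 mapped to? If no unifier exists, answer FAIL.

list(char)

Decompose tree/1: T2 ≐ list(char).
Bind T2 := list(char); no other remaining equation mentions T2.
Delete trivial equation pair(unit,tree(unit)) ≐ pair(unit,tree(unit)).
MGU = { T2 -> list(char) }, so T2 -> list(char).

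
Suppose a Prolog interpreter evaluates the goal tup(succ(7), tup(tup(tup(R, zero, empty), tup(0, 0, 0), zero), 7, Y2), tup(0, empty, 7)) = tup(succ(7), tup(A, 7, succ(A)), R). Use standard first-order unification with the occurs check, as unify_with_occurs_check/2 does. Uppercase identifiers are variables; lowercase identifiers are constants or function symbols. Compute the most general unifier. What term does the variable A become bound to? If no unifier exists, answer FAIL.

tup(tup(tup(0, empty, 7), zero, empty), tup(0, 0, 0), zero)

Decompose tup/3: succ(7) = succ(7),  tup(tup(tup(R, zero, empty), tup(0, 0, 0), zero), 7, Y2) = tup(A, 7, succ(A)),  tup(0, empty, 7) = R.
Delete trivial equation succ(7) = succ(7).
Decompose tup/3: tup(tup(R, zero, empty), tup(0, 0, 0), zero) = A,  7 = 7,  Y2 = succ(A).
Bind A := tup(tup(R, zero, empty), tup(0, 0, 0), zero); substituting into the one remaining equation that mentions A gives: Y2 = succ(tup(tup(R, zero, empty), tup(0, 0, 0), zero)).
Delete trivial equation 7 = 7.
Bind Y2 := succ(tup(tup(R, zero, empty), tup(0, 0, 0), zero)); no other remaining equation mentions Y2.
Bind R := tup(0, empty, 7). Substituting into the earlier bindings gives A := tup(tup(tup(0, empty, 7), zero, empty), tup(0, 0, 0), zero), Y2 := succ(tup(tup(tup(0, empty, 7), zero, empty), tup(0, 0, 0), zero)).
MGU = { A -> tup(tup(tup(0, empty, 7), zero, empty), tup(0, 0, 0), zero), Y2 -> succ(tup(tup(tup(0, empty, 7), zero, empty), tup(0, 0, 0), zero)), R -> tup(0, empty, 7) }, so A -> tup(tup(tup(0, empty, 7), zero, empty), tup(0, 0, 0), zero).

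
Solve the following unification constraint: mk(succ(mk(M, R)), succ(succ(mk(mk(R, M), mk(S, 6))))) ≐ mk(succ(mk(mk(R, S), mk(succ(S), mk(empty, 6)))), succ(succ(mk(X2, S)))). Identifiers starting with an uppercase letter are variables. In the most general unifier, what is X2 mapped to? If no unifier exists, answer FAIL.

Decompose mk/2: succ(mk(M, R)) ≐ succ(mk(mk(R, S), mk(succ(S), mk(empty, 6)))),  succ(succ(mk(mk(R, M), mk(S, 6)))) ≐ succ(succ(mk(X2, S))).
Decompose succ/1: mk(M, R) ≐ mk(mk(R, S), mk(succ(S), mk(empty, 6))).
Decompose mk/2: M ≐ mk(R, S),  R ≐ mk(succ(S), mk(empty, 6)).
Bind M := mk(R, S); substituting into the one remaining equation that mentions M gives: succ(succ(mk(mk(R, mk(R, S)), mk(S, 6)))) ≐ succ(succ(mk(X2, S))).
Bind R := mk(succ(S), mk(empty, 6)); substituting into the remaining equation gives: succ(succ(mk(mk(mk(succ(S), mk(empty, 6)), mk(mk(succ(S), mk(empty, 6)), S)), mk(S, 6)))) ≐ succ(succ(mk(X2, S))). Substituting into the earlier binding gives M := mk(mk(succ(S), mk(empty, 6)), S).
Decompose succ/1: succ(mk(mk(mk(succ(S), mk(empty, 6)), mk(mk(succ(S), mk(empty, 6)), S)), mk(S, 6))) ≐ succ(mk(X2, S)).
Decompose succ/1: mk(mk(mk(succ(S), mk(empty, 6)), mk(mk(succ(S), mk(empty, 6)), S)), mk(S, 6)) ≐ mk(X2, S).
Decompose mk/2: mk(mk(succ(S), mk(empty, 6)), mk(mk(succ(S), mk(empty, 6)), S)) ≐ X2,  mk(S, 6) ≐ S.
Bind X2 := mk(mk(succ(S), mk(empty, 6)), mk(mk(succ(S), mk(empty, 6)), S)); no other remaining equation mentions X2.
Occurs check fails: S occurs in mk(S, 6); the equation S ≐ mk(S, 6) has no finite solution.

FAIL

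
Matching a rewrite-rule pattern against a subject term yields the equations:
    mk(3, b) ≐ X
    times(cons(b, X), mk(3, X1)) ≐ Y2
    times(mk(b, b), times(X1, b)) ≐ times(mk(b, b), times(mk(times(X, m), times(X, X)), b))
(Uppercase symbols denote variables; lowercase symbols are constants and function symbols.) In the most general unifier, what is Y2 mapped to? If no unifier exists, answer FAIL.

Bind X := mk(3, b); substituting into the remaining equations gives: times(cons(b, mk(3, b)), mk(3, X1)) ≐ Y2,  times(mk(b, b), times(X1, b)) ≐ times(mk(b, b), times(mk(times(mk(3, b), m), times(mk(3, b), mk(3, b))), b)).
Bind Y2 := times(cons(b, mk(3, b)), mk(3, X1)); no other remaining equation mentions Y2.
Decompose times/2: mk(b, b) ≐ mk(b, b),  times(X1, b) ≐ times(mk(times(mk(3, b), m), times(mk(3, b), mk(3, b))), b).
Delete trivial equation mk(b, b) ≐ mk(b, b).
Decompose times/2: X1 ≐ mk(times(mk(3, b), m), times(mk(3, b), mk(3, b))),  b ≐ b.
Bind X1 := mk(times(mk(3, b), m), times(mk(3, b), mk(3, b))); no other remaining equation mentions X1. Substituting into the earlier binding gives Y2 := times(cons(b, mk(3, b)), mk(3, mk(times(mk(3, b), m), times(mk(3, b), mk(3, b))))).
Delete trivial equation b ≐ b.
MGU = { X ↦ mk(3, b), Y2 ↦ times(cons(b, mk(3, b)), mk(3, mk(times(mk(3, b), m), times(mk(3, b), mk(3, b))))), X1 ↦ mk(times(mk(3, b), m), times(mk(3, b), mk(3, b))) }, so Y2 ↦ times(cons(b, mk(3, b)), mk(3, mk(times(mk(3, b), m), times(mk(3, b), mk(3, b))))).

times(cons(b, mk(3, b)), mk(3, mk(times(mk(3, b), m), times(mk(3, b), mk(3, b)))))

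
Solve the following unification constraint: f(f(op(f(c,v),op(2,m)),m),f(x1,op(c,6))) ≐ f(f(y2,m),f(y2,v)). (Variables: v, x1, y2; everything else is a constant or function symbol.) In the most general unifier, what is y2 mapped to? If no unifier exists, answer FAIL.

Decompose f/2: f(op(f(c,v),op(2,m)),m) ≐ f(y2,m),  f(x1,op(c,6)) ≐ f(y2,v).
Decompose f/2: op(f(c,v),op(2,m)) ≐ y2,  m ≐ m.
Bind y2 := op(f(c,v),op(2,m)); substituting into the one remaining equation that mentions y2 gives: f(x1,op(c,6)) ≐ f(op(f(c,v),op(2,m)),v).
Delete trivial equation m ≐ m.
Decompose f/2: x1 ≐ op(f(c,v),op(2,m)),  op(c,6) ≐ v.
Bind x1 := op(f(c,v),op(2,m)); no other remaining equation mentions x1.
Bind v := op(c,6). Substituting into the earlier bindings gives y2 := op(f(c,op(c,6)),op(2,m)), x1 := op(f(c,op(c,6)),op(2,m)).
MGU = { y2 := op(f(c,op(c,6)),op(2,m)), x1 := op(f(c,op(c,6)),op(2,m)), v := op(c,6) }, so y2 := op(f(c,op(c,6)),op(2,m)).

op(f(c,op(c,6)),op(2,m))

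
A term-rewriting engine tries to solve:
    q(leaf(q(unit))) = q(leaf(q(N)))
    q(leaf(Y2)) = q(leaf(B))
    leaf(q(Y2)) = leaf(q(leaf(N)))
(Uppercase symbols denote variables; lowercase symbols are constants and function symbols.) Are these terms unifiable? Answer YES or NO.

YES

Decompose q/1: leaf(q(unit)) = leaf(q(N)).
Decompose leaf/1: q(unit) = q(N).
Decompose q/1: unit = N.
Bind N := unit; substituting into the one remaining equation that mentions N gives: leaf(q(Y2)) = leaf(q(leaf(unit))).
Decompose q/1: leaf(Y2) = leaf(B).
Decompose leaf/1: Y2 = B.
Bind Y2 := B; substituting into the remaining equation gives: leaf(q(B)) = leaf(q(leaf(unit))).
Decompose leaf/1: q(B) = q(leaf(unit)).
Decompose q/1: B = leaf(unit).
Bind B := leaf(unit). Substituting into the earlier binding gives Y2 := leaf(unit).
No equations remain and no clash or occurs-check failure arose, so a unifier exists.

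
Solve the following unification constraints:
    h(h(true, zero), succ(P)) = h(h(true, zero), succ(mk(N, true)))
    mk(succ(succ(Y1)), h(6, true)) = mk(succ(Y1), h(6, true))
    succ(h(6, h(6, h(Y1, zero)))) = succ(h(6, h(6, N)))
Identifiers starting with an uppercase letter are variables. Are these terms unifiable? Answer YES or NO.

Decompose h/2: h(true, zero) = h(true, zero),  succ(P) = succ(mk(N, true)).
Delete trivial equation h(true, zero) = h(true, zero).
Decompose succ/1: P = mk(N, true).
Bind P := mk(N, true); no other remaining equation mentions P.
Decompose mk/2: succ(succ(Y1)) = succ(Y1),  h(6, true) = h(6, true).
Decompose succ/1: succ(Y1) = Y1.
Occurs check fails: Y1 occurs in succ(Y1); the equation Y1 = succ(Y1) has no finite solution.

NO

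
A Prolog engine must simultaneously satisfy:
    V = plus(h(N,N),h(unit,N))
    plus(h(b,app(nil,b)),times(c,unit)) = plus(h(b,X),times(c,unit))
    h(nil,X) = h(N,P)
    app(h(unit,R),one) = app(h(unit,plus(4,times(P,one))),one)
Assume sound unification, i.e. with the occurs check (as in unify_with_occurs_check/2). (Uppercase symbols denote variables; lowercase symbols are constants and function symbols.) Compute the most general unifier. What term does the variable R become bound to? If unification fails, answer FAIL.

Bind V := plus(h(N,N),h(unit,N)); no other remaining equation mentions V.
Decompose plus/2: h(b,app(nil,b)) = h(b,X),  times(c,unit) = times(c,unit).
Decompose h/2: b = b,  app(nil,b) = X.
Delete trivial equation b = b.
Bind X := app(nil,b); substituting into the one remaining equation that mentions X gives: h(nil,app(nil,b)) = h(N,P).
Delete trivial equation times(c,unit) = times(c,unit).
Decompose h/2: nil = N,  app(nil,b) = P.
Bind N := nil; no other remaining equation mentions N. Substituting into the earlier binding gives V := plus(h(nil,nil),h(unit,nil)).
Bind P := app(nil,b); substituting into the remaining equation gives: app(h(unit,R),one) = app(h(unit,plus(4,times(app(nil,b),one))),one).
Decompose app/2: h(unit,R) = h(unit,plus(4,times(app(nil,b),one))),  one = one.
Decompose h/2: unit = unit,  R = plus(4,times(app(nil,b),one)).
Delete trivial equation unit = unit.
Bind R := plus(4,times(app(nil,b),one)); no other remaining equation mentions R.
Delete trivial equation one = one.
MGU = { V ↦ plus(h(nil,nil),h(unit,nil)), X ↦ app(nil,b), N ↦ nil, P ↦ app(nil,b), R ↦ plus(4,times(app(nil,b),one)) }, so R ↦ plus(4,times(app(nil,b),one)).

plus(4,times(app(nil,b),one))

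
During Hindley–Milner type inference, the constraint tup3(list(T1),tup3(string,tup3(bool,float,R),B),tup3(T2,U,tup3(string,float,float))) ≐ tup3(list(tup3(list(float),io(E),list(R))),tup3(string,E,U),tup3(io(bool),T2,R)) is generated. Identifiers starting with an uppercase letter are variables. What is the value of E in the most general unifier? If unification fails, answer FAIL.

Decompose tup3/3: list(T1) ≐ list(tup3(list(float),io(E),list(R))),  tup3(string,tup3(bool,float,R),B) ≐ tup3(string,E,U),  tup3(T2,U,tup3(string,float,float)) ≐ tup3(io(bool),T2,R).
Decompose list/1: T1 ≐ tup3(list(float),io(E),list(R)).
Bind T1 := tup3(list(float),io(E),list(R)); no other remaining equation mentions T1.
Decompose tup3/3: string ≐ string,  tup3(bool,float,R) ≐ E,  B ≐ U.
Delete trivial equation string ≐ string.
Bind E := tup3(bool,float,R); no other remaining equation mentions E. Substituting into the earlier binding gives T1 := tup3(list(float),io(tup3(bool,float,R)),list(R)).
Bind B := U; no other remaining equation mentions B.
Decompose tup3/3: T2 ≐ io(bool),  U ≐ T2,  tup3(string,float,float) ≐ R.
Bind T2 := io(bool); substituting into the one remaining equation that mentions T2 gives: U ≐ io(bool).
Bind U := io(bool); no other remaining equation mentions U. Substituting into the earlier binding gives B := io(bool).
Bind R := tup3(string,float,float). Substituting into the earlier bindings gives T1 := tup3(list(float),io(tup3(bool,float,tup3(string,float,float))),list(tup3(string,float,float))), E := tup3(bool,float,tup3(string,float,float)).
MGU = { T1 -> tup3(list(float),io(tup3(bool,float,tup3(string,float,float))),list(tup3(string,float,float))), E -> tup3(bool,float,tup3(string,float,float)), B -> io(bool), T2 -> io(bool), U -> io(bool), R -> tup3(string,float,float) }, so E -> tup3(bool,float,tup3(string,float,float)).

tup3(bool,float,tup3(string,float,float))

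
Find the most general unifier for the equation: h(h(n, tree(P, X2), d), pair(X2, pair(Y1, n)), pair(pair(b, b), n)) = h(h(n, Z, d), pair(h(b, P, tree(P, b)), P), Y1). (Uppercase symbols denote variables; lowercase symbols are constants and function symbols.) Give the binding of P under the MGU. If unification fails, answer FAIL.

pair(pair(pair(b, b), n), n)

Decompose h/3: h(n, tree(P, X2), d) = h(n, Z, d),  pair(X2, pair(Y1, n)) = pair(h(b, P, tree(P, b)), P),  pair(pair(b, b), n) = Y1.
Decompose h/3: n = n,  tree(P, X2) = Z,  d = d.
Delete trivial equation n = n.
Bind Z := tree(P, X2); no other remaining equation mentions Z.
Delete trivial equation d = d.
Decompose pair/2: X2 = h(b, P, tree(P, b)),  pair(Y1, n) = P.
Bind X2 := h(b, P, tree(P, b)); no other remaining equation mentions X2. Substituting into the earlier binding gives Z := tree(P, h(b, P, tree(P, b))).
Bind P := pair(Y1, n); no other remaining equation mentions P. Substituting into the earlier bindings gives Z := tree(pair(Y1, n), h(b, pair(Y1, n), tree(pair(Y1, n), b))), X2 := h(b, pair(Y1, n), tree(pair(Y1, n), b)).
Bind Y1 := pair(pair(b, b), n). Substituting into the earlier bindings gives Z := tree(pair(pair(pair(b, b), n), n), h(b, pair(pair(pair(b, b), n), n), tree(pair(pair(pair(b, b), n), n), b))), X2 := h(b, pair(pair(pair(b, b), n), n), tree(pair(pair(pair(b, b), n), n), b)), P := pair(pair(pair(b, b), n), n).
MGU = { Z := tree(pair(pair(pair(b, b), n), n), h(b, pair(pair(pair(b, b), n), n), tree(pair(pair(pair(b, b), n), n), b))), X2 := h(b, pair(pair(pair(b, b), n), n), tree(pair(pair(pair(b, b), n), n), b)), P := pair(pair(pair(b, b), n), n), Y1 := pair(pair(b, b), n) }, so P := pair(pair(pair(b, b), n), n).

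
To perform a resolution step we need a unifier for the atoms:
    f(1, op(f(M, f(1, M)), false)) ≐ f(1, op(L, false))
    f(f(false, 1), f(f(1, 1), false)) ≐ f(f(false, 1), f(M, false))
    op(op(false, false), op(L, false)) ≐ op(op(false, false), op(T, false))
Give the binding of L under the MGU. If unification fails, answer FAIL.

Decompose f/2: 1 ≐ 1,  op(f(M, f(1, M)), false) ≐ op(L, false).
Delete trivial equation 1 ≐ 1.
Decompose op/2: f(M, f(1, M)) ≐ L,  false ≐ false.
Bind L := f(M, f(1, M)); substituting into the one remaining equation that mentions L gives: op(op(false, false), op(f(M, f(1, M)), false)) ≐ op(op(false, false), op(T, false)).
Delete trivial equation false ≐ false.
Decompose f/2: f(false, 1) ≐ f(false, 1),  f(f(1, 1), false) ≐ f(M, false).
Delete trivial equation f(false, 1) ≐ f(false, 1).
Decompose f/2: f(1, 1) ≐ M,  false ≐ false.
Bind M := f(1, 1); substituting into the one remaining equation that mentions M gives: op(op(false, false), op(f(f(1, 1), f(1, f(1, 1))), false)) ≐ op(op(false, false), op(T, false)). Substituting into the earlier binding gives L := f(f(1, 1), f(1, f(1, 1))).
Delete trivial equation false ≐ false.
Decompose op/2: op(false, false) ≐ op(false, false),  op(f(f(1, 1), f(1, f(1, 1))), false) ≐ op(T, false).
Delete trivial equation op(false, false) ≐ op(false, false).
Decompose op/2: f(f(1, 1), f(1, f(1, 1))) ≐ T,  false ≐ false.
Bind T := f(f(1, 1), f(1, f(1, 1))); no other remaining equation mentions T.
Delete trivial equation false ≐ false.
MGU = { L := f(f(1, 1), f(1, f(1, 1))), M := f(1, 1), T := f(f(1, 1), f(1, f(1, 1))) }, so L := f(f(1, 1), f(1, f(1, 1))).

f(f(1, 1), f(1, f(1, 1)))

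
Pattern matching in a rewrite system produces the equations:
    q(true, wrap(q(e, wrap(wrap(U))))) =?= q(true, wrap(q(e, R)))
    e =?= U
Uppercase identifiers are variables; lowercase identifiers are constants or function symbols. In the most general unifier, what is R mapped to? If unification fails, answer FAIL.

wrap(wrap(e))

Decompose q/2: true =?= true,  wrap(q(e, wrap(wrap(U)))) =?= wrap(q(e, R)).
Delete trivial equation true =?= true.
Decompose wrap/1: q(e, wrap(wrap(U))) =?= q(e, R).
Decompose q/2: e =?= e,  wrap(wrap(U)) =?= R.
Delete trivial equation e =?= e.
Bind R := wrap(wrap(U)); no other remaining equation mentions R.
Bind U := e. Substituting into the earlier binding gives R := wrap(wrap(e)).
MGU = { R ↦ wrap(wrap(e)), U ↦ e }, so R ↦ wrap(wrap(e)).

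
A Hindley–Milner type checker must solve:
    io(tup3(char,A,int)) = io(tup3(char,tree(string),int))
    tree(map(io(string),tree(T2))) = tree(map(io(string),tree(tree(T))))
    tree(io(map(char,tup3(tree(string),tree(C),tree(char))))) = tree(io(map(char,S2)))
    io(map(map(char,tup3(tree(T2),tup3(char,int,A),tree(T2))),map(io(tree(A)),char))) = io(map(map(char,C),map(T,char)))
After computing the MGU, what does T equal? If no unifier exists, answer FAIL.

Decompose io/1: tup3(char,A,int) = tup3(char,tree(string),int).
Decompose tup3/3: char = char,  A = tree(string),  int = int.
Delete trivial equation char = char.
Bind A := tree(string); substituting into the one remaining equation that mentions A gives: io(map(map(char,tup3(tree(T2),tup3(char,int,tree(string)),tree(T2))),map(io(tree(tree(string))),char))) = io(map(map(char,C),map(T,char))).
Delete trivial equation int = int.
Decompose tree/1: map(io(string),tree(T2)) = map(io(string),tree(tree(T))).
Decompose map/2: io(string) = io(string),  tree(T2) = tree(tree(T)).
Delete trivial equation io(string) = io(string).
Decompose tree/1: T2 = tree(T).
Bind T2 := tree(T); substituting into the one remaining equation that mentions T2 gives: io(map(map(char,tup3(tree(tree(T)),tup3(char,int,tree(string)),tree(tree(T)))),map(io(tree(tree(string))),char))) = io(map(map(char,C),map(T,char))).
Decompose tree/1: io(map(char,tup3(tree(string),tree(C),tree(char)))) = io(map(char,S2)).
Decompose io/1: map(char,tup3(tree(string),tree(C),tree(char))) = map(char,S2).
Decompose map/2: char = char,  tup3(tree(string),tree(C),tree(char)) = S2.
Delete trivial equation char = char.
Bind S2 := tup3(tree(string),tree(C),tree(char)); no other remaining equation mentions S2.
Decompose io/1: map(map(char,tup3(tree(tree(T)),tup3(char,int,tree(string)),tree(tree(T)))),map(io(tree(tree(string))),char)) = map(map(char,C),map(T,char)).
Decompose map/2: map(char,tup3(tree(tree(T)),tup3(char,int,tree(string)),tree(tree(T)))) = map(char,C),  map(io(tree(tree(string))),char) = map(T,char).
Decompose map/2: char = char,  tup3(tree(tree(T)),tup3(char,int,tree(string)),tree(tree(T))) = C.
Delete trivial equation char = char.
Bind C := tup3(tree(tree(T)),tup3(char,int,tree(string)),tree(tree(T))); no other remaining equation mentions C. Substituting into the earlier binding gives S2 := tup3(tree(string),tree(tup3(tree(tree(T)),tup3(char,int,tree(string)),tree(tree(T)))),tree(char)).
Decompose map/2: io(tree(tree(string))) = T,  char = char.
Bind T := io(tree(tree(string))); no other remaining equation mentions T. Substituting into the earlier bindings gives T2 := tree(io(tree(tree(string)))), S2 := tup3(tree(string),tree(tup3(tree(tree(io(tree(tree(string))))),tup3(char,int,tree(string)),tree(tree(io(tree(tree(string))))))),tree(char)), C := tup3(tree(tree(io(tree(tree(string))))),tup3(char,int,tree(string)),tree(tree(io(tree(tree(string)))))).
Delete trivial equation char = char.
MGU = { A := tree(string), T2 := tree(io(tree(tree(string)))), S2 := tup3(tree(string),tree(tup3(tree(tree(io(tree(tree(string))))),tup3(char,int,tree(string)),tree(tree(io(tree(tree(string))))))),tree(char)), C := tup3(tree(tree(io(tree(tree(string))))),tup3(char,int,tree(string)),tree(tree(io(tree(tree(string)))))), T := io(tree(tree(string))) }, so T := io(tree(tree(string))).

io(tree(tree(string)))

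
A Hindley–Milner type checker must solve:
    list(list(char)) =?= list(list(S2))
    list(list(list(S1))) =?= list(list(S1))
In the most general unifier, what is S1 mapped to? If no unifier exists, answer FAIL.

FAIL

Decompose list/1: list(char) =?= list(S2).
Decompose list/1: char =?= S2.
Bind S2 := char; no other remaining equation mentions S2.
Decompose list/1: list(list(S1)) =?= list(S1).
Decompose list/1: list(S1) =?= S1.
Occurs check fails: S1 occurs in list(S1); the equation S1 =?= list(S1) has no finite solution.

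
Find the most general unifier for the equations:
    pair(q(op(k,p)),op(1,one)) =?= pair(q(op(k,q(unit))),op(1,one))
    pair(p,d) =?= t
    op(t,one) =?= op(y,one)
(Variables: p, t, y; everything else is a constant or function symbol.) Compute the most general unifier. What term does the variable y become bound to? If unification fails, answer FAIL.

Decompose pair/2: q(op(k,p)) =?= q(op(k,q(unit))),  op(1,one) =?= op(1,one).
Decompose q/1: op(k,p) =?= op(k,q(unit)).
Decompose op/2: k =?= k,  p =?= q(unit).
Delete trivial equation k =?= k.
Bind p := q(unit); substituting into the one remaining equation that mentions p gives: pair(q(unit),d) =?= t.
Delete trivial equation op(1,one) =?= op(1,one).
Bind t := pair(q(unit),d); substituting into the remaining equation gives: op(pair(q(unit),d),one) =?= op(y,one).
Decompose op/2: pair(q(unit),d) =?= y,  one =?= one.
Bind y := pair(q(unit),d); no other remaining equation mentions y.
Delete trivial equation one =?= one.
MGU = { p := q(unit), t := pair(q(unit),d), y := pair(q(unit),d) }, so y := pair(q(unit),d).

pair(q(unit),d)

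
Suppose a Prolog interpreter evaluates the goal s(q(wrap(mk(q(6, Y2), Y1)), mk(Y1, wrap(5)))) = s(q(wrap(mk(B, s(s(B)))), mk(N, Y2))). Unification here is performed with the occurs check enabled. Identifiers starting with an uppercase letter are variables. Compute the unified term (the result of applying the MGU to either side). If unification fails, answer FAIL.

Decompose s/1: q(wrap(mk(q(6, Y2), Y1)), mk(Y1, wrap(5))) = q(wrap(mk(B, s(s(B)))), mk(N, Y2)).
Decompose q/2: wrap(mk(q(6, Y2), Y1)) = wrap(mk(B, s(s(B)))),  mk(Y1, wrap(5)) = mk(N, Y2).
Decompose wrap/1: mk(q(6, Y2), Y1) = mk(B, s(s(B))).
Decompose mk/2: q(6, Y2) = B,  Y1 = s(s(B)).
Bind B := q(6, Y2); substituting into the one remaining equation that mentions B gives: Y1 = s(s(q(6, Y2))).
Bind Y1 := s(s(q(6, Y2))); substituting into the remaining equation gives: mk(s(s(q(6, Y2))), wrap(5)) = mk(N, Y2).
Decompose mk/2: s(s(q(6, Y2))) = N,  wrap(5) = Y2.
Bind N := s(s(q(6, Y2))); no other remaining equation mentions N.
Bind Y2 := wrap(5). Substituting into the earlier bindings gives B := q(6, wrap(5)), Y1 := s(s(q(6, wrap(5)))), N := s(s(q(6, wrap(5)))).
Applying the MGU to either side gives s(q(wrap(mk(q(6, wrap(5)), s(s(q(6, wrap(5)))))), mk(s(s(q(6, wrap(5)))), wrap(5)))).

s(q(wrap(mk(q(6, wrap(5)), s(s(q(6, wrap(5)))))), mk(s(s(q(6, wrap(5)))), wrap(5))))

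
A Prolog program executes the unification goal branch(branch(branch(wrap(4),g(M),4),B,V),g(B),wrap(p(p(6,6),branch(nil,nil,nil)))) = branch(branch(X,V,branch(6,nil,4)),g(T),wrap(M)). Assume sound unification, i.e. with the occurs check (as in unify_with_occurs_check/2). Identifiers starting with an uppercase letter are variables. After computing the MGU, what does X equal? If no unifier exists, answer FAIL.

Decompose branch/3: branch(branch(wrap(4),g(M),4),B,V) = branch(X,V,branch(6,nil,4)),  g(B) = g(T),  wrap(p(p(6,6),branch(nil,nil,nil))) = wrap(M).
Decompose branch/3: branch(wrap(4),g(M),4) = X,  B = V,  V = branch(6,nil,4).
Bind X := branch(wrap(4),g(M),4); no other remaining equation mentions X.
Bind B := V; substituting into the one remaining equation that mentions B gives: g(V) = g(T).
Bind V := branch(6,nil,4); substituting into the one remaining equation that mentions V gives: g(branch(6,nil,4)) = g(T). Substituting into the earlier binding gives B := branch(6,nil,4).
Decompose g/1: branch(6,nil,4) = T.
Bind T := branch(6,nil,4); no other remaining equation mentions T.
Decompose wrap/1: p(p(6,6),branch(nil,nil,nil)) = M.
Bind M := p(p(6,6),branch(nil,nil,nil)). Substituting into the earlier binding gives X := branch(wrap(4),g(p(p(6,6),branch(nil,nil,nil))),4).
MGU = { X -> branch(wrap(4),g(p(p(6,6),branch(nil,nil,nil))),4), B -> branch(6,nil,4), V -> branch(6,nil,4), T -> branch(6,nil,4), M -> p(p(6,6),branch(nil,nil,nil)) }, so X -> branch(wrap(4),g(p(p(6,6),branch(nil,nil,nil))),4).

branch(wrap(4),g(p(p(6,6),branch(nil,nil,nil))),4)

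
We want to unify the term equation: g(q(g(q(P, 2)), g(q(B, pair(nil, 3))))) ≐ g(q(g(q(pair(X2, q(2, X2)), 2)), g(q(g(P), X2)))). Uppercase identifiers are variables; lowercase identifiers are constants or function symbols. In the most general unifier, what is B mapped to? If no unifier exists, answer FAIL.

Decompose g/1: q(g(q(P, 2)), g(q(B, pair(nil, 3)))) ≐ q(g(q(pair(X2, q(2, X2)), 2)), g(q(g(P), X2))).
Decompose q/2: g(q(P, 2)) ≐ g(q(pair(X2, q(2, X2)), 2)),  g(q(B, pair(nil, 3))) ≐ g(q(g(P), X2)).
Decompose g/1: q(P, 2) ≐ q(pair(X2, q(2, X2)), 2).
Decompose q/2: P ≐ pair(X2, q(2, X2)),  2 ≐ 2.
Bind P := pair(X2, q(2, X2)); substituting into the one remaining equation that mentions P gives: g(q(B, pair(nil, 3))) ≐ g(q(g(pair(X2, q(2, X2))), X2)).
Delete trivial equation 2 ≐ 2.
Decompose g/1: q(B, pair(nil, 3)) ≐ q(g(pair(X2, q(2, X2))), X2).
Decompose q/2: B ≐ g(pair(X2, q(2, X2))),  pair(nil, 3) ≐ X2.
Bind B := g(pair(X2, q(2, X2))); no other remaining equation mentions B.
Bind X2 := pair(nil, 3). Substituting into the earlier bindings gives P := pair(pair(nil, 3), q(2, pair(nil, 3))), B := g(pair(pair(nil, 3), q(2, pair(nil, 3)))).
MGU = { P ↦ pair(pair(nil, 3), q(2, pair(nil, 3))), B ↦ g(pair(pair(nil, 3), q(2, pair(nil, 3)))), X2 ↦ pair(nil, 3) }, so B ↦ g(pair(pair(nil, 3), q(2, pair(nil, 3)))).

g(pair(pair(nil, 3), q(2, pair(nil, 3))))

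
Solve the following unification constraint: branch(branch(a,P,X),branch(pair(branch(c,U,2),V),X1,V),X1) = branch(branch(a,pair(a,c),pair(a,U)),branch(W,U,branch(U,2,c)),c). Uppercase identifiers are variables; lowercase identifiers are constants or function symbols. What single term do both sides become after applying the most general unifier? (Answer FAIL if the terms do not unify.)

Decompose branch/3: branch(a,P,X) = branch(a,pair(a,c),pair(a,U)),  branch(pair(branch(c,U,2),V),X1,V) = branch(W,U,branch(U,2,c)),  X1 = c.
Decompose branch/3: a = a,  P = pair(a,c),  X = pair(a,U).
Delete trivial equation a = a.
Bind P := pair(a,c); no other remaining equation mentions P.
Bind X := pair(a,U); no other remaining equation mentions X.
Decompose branch/3: pair(branch(c,U,2),V) = W,  X1 = U,  V = branch(U,2,c).
Bind W := pair(branch(c,U,2),V); no other remaining equation mentions W.
Bind X1 := U; substituting into the one remaining equation that mentions X1 gives: U = c.
Bind V := branch(U,2,c); no other remaining equation mentions V. Substituting into the earlier binding gives W := pair(branch(c,U,2),branch(U,2,c)).
Bind U := c. Substituting into the earlier bindings gives X := pair(a,c), W := pair(branch(c,c,2),branch(c,2,c)), X1 := c, V := branch(c,2,c).
Applying the MGU to either side gives branch(branch(a,pair(a,c),pair(a,c)),branch(pair(branch(c,c,2),branch(c,2,c)),c,branch(c,2,c)),c).

branch(branch(a,pair(a,c),pair(a,c)),branch(pair(branch(c,c,2),branch(c,2,c)),c,branch(c,2,c)),c)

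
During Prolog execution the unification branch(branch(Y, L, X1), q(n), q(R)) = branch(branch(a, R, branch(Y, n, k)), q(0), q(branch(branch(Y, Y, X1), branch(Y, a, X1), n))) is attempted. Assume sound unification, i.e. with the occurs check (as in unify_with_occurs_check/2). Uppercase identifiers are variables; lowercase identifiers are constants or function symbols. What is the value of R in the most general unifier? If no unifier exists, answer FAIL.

FAIL

Decompose branch/3: branch(Y, L, X1) = branch(a, R, branch(Y, n, k)),  q(n) = q(0),  q(R) = q(branch(branch(Y, Y, X1), branch(Y, a, X1), n)).
Decompose branch/3: Y = a,  L = R,  X1 = branch(Y, n, k).
Bind Y := a; substituting into the 2 remaining equations that mention Y gives: X1 = branch(a, n, k),  q(R) = q(branch(branch(a, a, X1), branch(a, a, X1), n)).
Bind L := R; no other remaining equation mentions L.
Bind X1 := branch(a, n, k); substituting into the one remaining equation that mentions X1 gives: q(R) = q(branch(branch(a, a, branch(a, n, k)), branch(a, a, branch(a, n, k)), n)).
Decompose q/1: n = 0.
Clash: constants n and 0 differ; no unifier exists.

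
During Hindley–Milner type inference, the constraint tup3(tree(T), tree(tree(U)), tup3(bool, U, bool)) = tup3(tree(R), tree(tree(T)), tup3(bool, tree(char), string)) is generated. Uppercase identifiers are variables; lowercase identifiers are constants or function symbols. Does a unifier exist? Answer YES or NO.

NO

Decompose tup3/3: tree(T) = tree(R),  tree(tree(U)) = tree(tree(T)),  tup3(bool, U, bool) = tup3(bool, tree(char), string).
Decompose tree/1: T = R.
Bind T := R; substituting into the one remaining equation that mentions T gives: tree(tree(U)) = tree(tree(R)).
Decompose tree/1: tree(U) = tree(R).
Decompose tree/1: U = R.
Bind U := R; substituting into the remaining equation gives: tup3(bool, R, bool) = tup3(bool, tree(char), string).
Decompose tup3/3: bool = bool,  R = tree(char),  bool = string.
Delete trivial equation bool = bool.
Bind R := tree(char); no other remaining equation mentions R. Substituting into the earlier bindings gives T := tree(char), U := tree(char).
Clash: constants bool and string differ; no unifier exists.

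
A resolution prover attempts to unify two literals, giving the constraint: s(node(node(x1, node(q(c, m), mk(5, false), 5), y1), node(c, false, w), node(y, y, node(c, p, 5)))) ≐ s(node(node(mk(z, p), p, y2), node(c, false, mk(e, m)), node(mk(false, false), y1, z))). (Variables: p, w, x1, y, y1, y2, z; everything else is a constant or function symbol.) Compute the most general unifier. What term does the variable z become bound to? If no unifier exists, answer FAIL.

node(c, node(q(c, m), mk(5, false), 5), 5)

Decompose s/1: node(node(x1, node(q(c, m), mk(5, false), 5), y1), node(c, false, w), node(y, y, node(c, p, 5))) ≐ node(node(mk(z, p), p, y2), node(c, false, mk(e, m)), node(mk(false, false), y1, z)).
Decompose node/3: node(x1, node(q(c, m), mk(5, false), 5), y1) ≐ node(mk(z, p), p, y2),  node(c, false, w) ≐ node(c, false, mk(e, m)),  node(y, y, node(c, p, 5)) ≐ node(mk(false, false), y1, z).
Decompose node/3: x1 ≐ mk(z, p),  node(q(c, m), mk(5, false), 5) ≐ p,  y1 ≐ y2.
Bind x1 := mk(z, p); no other remaining equation mentions x1.
Bind p := node(q(c, m), mk(5, false), 5); substituting into the one remaining equation that mentions p gives: node(y, y, node(c, node(q(c, m), mk(5, false), 5), 5)) ≐ node(mk(false, false), y1, z). Substituting into the earlier binding gives x1 := mk(z, node(q(c, m), mk(5, false), 5)).
Bind y1 := y2; substituting into the one remaining equation that mentions y1 gives: node(y, y, node(c, node(q(c, m), mk(5, false), 5), 5)) ≐ node(mk(false, false), y2, z).
Decompose node/3: c ≐ c,  false ≐ false,  w ≐ mk(e, m).
Delete trivial equation c ≐ c.
Delete trivial equation false ≐ false.
Bind w := mk(e, m); no other remaining equation mentions w.
Decompose node/3: y ≐ mk(false, false),  y ≐ y2,  node(c, node(q(c, m), mk(5, false), 5), 5) ≐ z.
Bind y := mk(false, false); substituting into the one remaining equation that mentions y gives: mk(false, false) ≐ y2.
Bind y2 := mk(false, false); no other remaining equation mentions y2. Substituting into the earlier binding gives y1 := mk(false, false).
Bind z := node(c, node(q(c, m), mk(5, false), 5), 5). Substituting into the earlier binding gives x1 := mk(node(c, node(q(c, m), mk(5, false), 5), 5), node(q(c, m), mk(5, false), 5)).
MGU = { x1 -> mk(node(c, node(q(c, m), mk(5, false), 5), 5), node(q(c, m), mk(5, false), 5)), p -> node(q(c, m), mk(5, false), 5), y1 -> mk(false, false), w -> mk(e, m), y -> mk(false, false), y2 -> mk(false, false), z -> node(c, node(q(c, m), mk(5, false), 5), 5) }, so z -> node(c, node(q(c, m), mk(5, false), 5), 5).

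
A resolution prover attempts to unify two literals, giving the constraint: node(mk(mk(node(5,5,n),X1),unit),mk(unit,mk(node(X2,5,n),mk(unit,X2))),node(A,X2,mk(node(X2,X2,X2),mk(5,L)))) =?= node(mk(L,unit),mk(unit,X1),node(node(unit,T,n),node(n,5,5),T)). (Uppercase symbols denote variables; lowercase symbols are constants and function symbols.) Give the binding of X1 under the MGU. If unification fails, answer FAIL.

Decompose node/3: mk(mk(node(5,5,n),X1),unit) =?= mk(L,unit),  mk(unit,mk(node(X2,5,n),mk(unit,X2))) =?= mk(unit,X1),  node(A,X2,mk(node(X2,X2,X2),mk(5,L))) =?= node(node(unit,T,n),node(n,5,5),T).
Decompose mk/2: mk(node(5,5,n),X1) =?= L,  unit =?= unit.
Bind L := mk(node(5,5,n),X1); substituting into the one remaining equation that mentions L gives: node(A,X2,mk(node(X2,X2,X2),mk(5,mk(node(5,5,n),X1)))) =?= node(node(unit,T,n),node(n,5,5),T).
Delete trivial equation unit =?= unit.
Decompose mk/2: unit =?= unit,  mk(node(X2,5,n),mk(unit,X2)) =?= X1.
Delete trivial equation unit =?= unit.
Bind X1 := mk(node(X2,5,n),mk(unit,X2)); substituting into the remaining equation gives: node(A,X2,mk(node(X2,X2,X2),mk(5,mk(node(5,5,n),mk(node(X2,5,n),mk(unit,X2)))))) =?= node(node(unit,T,n),node(n,5,5),T). Substituting into the earlier binding gives L := mk(node(5,5,n),mk(node(X2,5,n),mk(unit,X2))).
Decompose node/3: A =?= node(unit,T,n),  X2 =?= node(n,5,5),  mk(node(X2,X2,X2),mk(5,mk(node(5,5,n),mk(node(X2,5,n),mk(unit,X2))))) =?= T.
Bind A := node(unit,T,n); no other remaining equation mentions A.
Bind X2 := node(n,5,5); substituting into the remaining equation gives: mk(node(node(n,5,5),node(n,5,5),node(n,5,5)),mk(5,mk(node(5,5,n),mk(node(node(n,5,5),5,n),mk(unit,node(n,5,5)))))) =?= T. Substituting into the earlier bindings gives L := mk(node(5,5,n),mk(node(node(n,5,5),5,n),mk(unit,node(n,5,5)))), X1 := mk(node(node(n,5,5),5,n),mk(unit,node(n,5,5))).
Bind T := mk(node(node(n,5,5),node(n,5,5),node(n,5,5)),mk(5,mk(node(5,5,n),mk(node(node(n,5,5),5,n),mk(unit,node(n,5,5)))))). Substituting into the earlier binding gives A := node(unit,mk(node(node(n,5,5),node(n,5,5),node(n,5,5)),mk(5,mk(node(5,5,n),mk(node(node(n,5,5),5,n),mk(unit,node(n,5,5)))))),n).
MGU = { L ↦ mk(node(5,5,n),mk(node(node(n,5,5),5,n),mk(unit,node(n,5,5)))), X1 ↦ mk(node(node(n,5,5),5,n),mk(unit,node(n,5,5))), A ↦ node(unit,mk(node(node(n,5,5),node(n,5,5),node(n,5,5)),mk(5,mk(node(5,5,n),mk(node(node(n,5,5),5,n),mk(unit,node(n,5,5)))))),n), X2 ↦ node(n,5,5), T ↦ mk(node(node(n,5,5),node(n,5,5),node(n,5,5)),mk(5,mk(node(5,5,n),mk(node(node(n,5,5),5,n),mk(unit,node(n,5,5)))))) }, so X1 ↦ mk(node(node(n,5,5),5,n),mk(unit,node(n,5,5))).

mk(node(node(n,5,5),5,n),mk(unit,node(n,5,5)))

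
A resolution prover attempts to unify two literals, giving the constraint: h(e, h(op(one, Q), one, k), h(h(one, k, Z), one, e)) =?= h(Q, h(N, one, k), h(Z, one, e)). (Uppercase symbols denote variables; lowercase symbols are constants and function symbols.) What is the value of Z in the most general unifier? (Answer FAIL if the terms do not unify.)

FAIL

Decompose h/3: e =?= Q,  h(op(one, Q), one, k) =?= h(N, one, k),  h(h(one, k, Z), one, e) =?= h(Z, one, e).
Bind Q := e; substituting into the one remaining equation that mentions Q gives: h(op(one, e), one, k) =?= h(N, one, k).
Decompose h/3: op(one, e) =?= N,  one =?= one,  k =?= k.
Bind N := op(one, e); no other remaining equation mentions N.
Delete trivial equation one =?= one.
Delete trivial equation k =?= k.
Decompose h/3: h(one, k, Z) =?= Z,  one =?= one,  e =?= e.
Occurs check fails: Z occurs in h(one, k, Z); the equation Z =?= h(one, k, Z) has no finite solution.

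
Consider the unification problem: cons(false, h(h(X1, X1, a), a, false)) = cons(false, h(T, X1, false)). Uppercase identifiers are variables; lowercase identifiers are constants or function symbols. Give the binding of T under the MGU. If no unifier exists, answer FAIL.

h(a, a, a)

Decompose cons/2: false = false,  h(h(X1, X1, a), a, false) = h(T, X1, false).
Delete trivial equation false = false.
Decompose h/3: h(X1, X1, a) = T,  a = X1,  false = false.
Bind T := h(X1, X1, a); no other remaining equation mentions T.
Bind X1 := a; no other remaining equation mentions X1. Substituting into the earlier binding gives T := h(a, a, a).
Delete trivial equation false = false.
MGU = { T ↦ h(a, a, a), X1 ↦ a }, so T ↦ h(a, a, a).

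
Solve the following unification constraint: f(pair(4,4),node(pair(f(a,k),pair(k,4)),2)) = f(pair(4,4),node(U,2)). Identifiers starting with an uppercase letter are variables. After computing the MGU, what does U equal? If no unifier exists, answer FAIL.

pair(f(a,k),pair(k,4))

Decompose f/2: pair(4,4) = pair(4,4),  node(pair(f(a,k),pair(k,4)),2) = node(U,2).
Delete trivial equation pair(4,4) = pair(4,4).
Decompose node/2: pair(f(a,k),pair(k,4)) = U,  2 = 2.
Bind U := pair(f(a,k),pair(k,4)); no other remaining equation mentions U.
Delete trivial equation 2 = 2.
MGU = { U ↦ pair(f(a,k),pair(k,4)) }, so U ↦ pair(f(a,k),pair(k,4)).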